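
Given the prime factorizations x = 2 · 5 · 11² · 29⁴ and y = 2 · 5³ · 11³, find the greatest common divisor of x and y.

1210

min exponent per shared prime: 2 · 5 · 11² = 1210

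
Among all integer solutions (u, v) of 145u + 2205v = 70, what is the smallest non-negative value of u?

Reduce mod 2205: 145u ≡ 70 (mod 2205). With g = gcd(145, 2205) = 5 dividing 70, divide through: 29u ≡ 14 (mod 441).
Since gcd(29, 441) = 1, u ≡ 14·(29)⁻¹ ≡ 259 (mod 441). Smallest non-negative: 259.

259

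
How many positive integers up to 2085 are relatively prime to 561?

561 = 3·11·17. Inclusion–exclusion on these primes:
2085 − ⌊2085/3⌋ − ⌊2085/11⌋ − ⌊2085/17⌋ + ⌊2085/33⌋ + ⌊2085/51⌋ + ⌊2085/187⌋ − ⌊2085/561⌋ = 1190

1190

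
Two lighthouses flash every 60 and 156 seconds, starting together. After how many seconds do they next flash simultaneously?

60 = 2² · 3 · 5; 156 = 2² · 3 · 13
max exponents: 2² · 3 · 5 · 13 = 780

780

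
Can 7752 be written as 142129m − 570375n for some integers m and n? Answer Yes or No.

No

gcd(142129, 570375): 570375 = 4·142129 + 1859; 142129 = 76·1859 + 845; 1859 = 2·845 + 169; 845 = 5·169 + 0 → 169
169 does not divide 7752, so a solution does not exist.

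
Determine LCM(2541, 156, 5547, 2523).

205466449188

lcm(2541, 156) = 2541·156/gcd = 396396/3 = 132132
lcm(132132, 5547) = 132132·5547/gcd = 732936204/3 = 244312068
lcm(244312068, 2523) = 244312068·2523/gcd = 616399347564/3 = 205466449188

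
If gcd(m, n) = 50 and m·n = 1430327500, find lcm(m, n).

28606550

Since gcd(m,n)·lcm(m,n) = mn, lcm = 1430327500/50 = 28606550.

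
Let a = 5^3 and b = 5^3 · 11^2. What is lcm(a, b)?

max exponent per prime: 5^3 · 11^2 = 15125

15125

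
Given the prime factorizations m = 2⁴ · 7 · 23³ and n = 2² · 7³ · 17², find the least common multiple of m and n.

19297251344

max exponent per prime: 2⁴ · 7³ · 17² · 23³ = 19297251344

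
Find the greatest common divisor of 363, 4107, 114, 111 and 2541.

3

gcd(363, 4107): 4107 = 11·363 + 114; 363 = 3·114 + 21; 114 = 5·21 + 9; 21 = 2·9 + 3; 9 = 3·3 + 0 → 3
gcd(3, 114): 114 = 38·3 + 0 → 3
gcd(3, 111): 111 = 37·3 + 0 → 3
gcd(3, 2541): 2541 = 847·3 + 0 → 3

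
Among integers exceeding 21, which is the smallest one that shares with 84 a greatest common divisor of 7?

gcd(t, 84) = 7 forces 7 | t; write t = 7s. Then gcd(7s, 7·12) = 7·gcd(s, 12), so need gcd(s, 12) = 1.
7s > 21 gives s ≥ 4. The least s ≥ 4 coprime to 12 is 5, so t = 7·5 = 35.

35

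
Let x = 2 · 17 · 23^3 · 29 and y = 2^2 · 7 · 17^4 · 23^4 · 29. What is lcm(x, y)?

18978551330732

max exponent per prime: 2^2 · 7 · 17^4 · 23^4 · 29 = 18978551330732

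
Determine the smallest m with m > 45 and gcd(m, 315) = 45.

gcd(m, 315) = 45 forces 45 | m; write m = 45s. Then gcd(45s, 45·7) = 45·gcd(s, 7), so need gcd(s, 7) = 1.
45s > 45 gives s ≥ 2. The least s ≥ 2 coprime to 7 is 2, so m = 45·2 = 90.

90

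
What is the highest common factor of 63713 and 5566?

1

Euclid: 63713 = 11·5566 + 2487; 5566 = 2·2487 + 592; 2487 = 4·592 + 119; 592 = 4·119 + 116; 119 = 1·116 + 3; 116 = 38·3 + 2; 3 = 1·2 + 1; 2 = 2·1 + 0. Last nonzero remainder: 1.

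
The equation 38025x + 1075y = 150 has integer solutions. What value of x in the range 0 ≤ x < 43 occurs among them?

Euclid: 38025 = 35·1075 + 400; 1075 = 2·400 + 275; 400 = 1·275 + 125; 275 = 2·125 + 25; 125 = 5·25 + 0 → gcd = 25; 150 = 25·6.
Back-substitution yields 38025·(-8) + 1075·(283) = 25, so one solution is x = -8·6 = -48, y = 283·6 = 1698.
Solutions in x differ by 1075/25 = 43; the one in [0, 43) is -48 mod 43 = 38.

38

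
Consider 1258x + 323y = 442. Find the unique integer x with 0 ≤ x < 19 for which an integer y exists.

Euclid: 1258 = 3·323 + 289; 323 = 1·289 + 34; 289 = 8·34 + 17; 34 = 2·17 + 0 → gcd = 17; 442 = 17·26.
Back-substitution yields 1258·(9) + 323·(-35) = 17, so one solution is x = 9·26 = 234, y = -35·26 = -910.
Solutions in x differ by 323/17 = 19; the one in [0, 19) is 234 mod 19 = 6.

6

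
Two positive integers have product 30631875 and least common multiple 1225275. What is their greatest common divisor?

From gcd × lcm = ab: gcd = 30631875 / 1225275 = 25.

25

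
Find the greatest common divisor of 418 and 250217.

11

418 = 2 · 11 · 19
250217 = 11 · 23² · 43
Common: 11 = 11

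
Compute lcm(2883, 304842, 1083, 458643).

702960740080854

2883 = 3 · 31²; 304842 = 2 · 3 · 23 · 47²; 1083 = 3 · 19²; 458643 = 3 · 17² · 23²
lcm takes max exponent of each prime: 2 · 3 · 17² · 19² · 23² · 31² · 47² = 702960740080854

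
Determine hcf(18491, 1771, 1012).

gcd(18491, 1771): 18491 = 10·1771 + 781; 1771 = 2·781 + 209; 781 = 3·209 + 154; 209 = 1·154 + 55; 154 = 2·55 + 44; 55 = 1·44 + 11; 44 = 4·11 + 0 → 11
gcd(11, 1012): 1012 = 92·11 + 0 → 11

11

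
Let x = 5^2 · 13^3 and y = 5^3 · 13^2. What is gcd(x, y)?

min exponent per shared prime: 5^2 · 13^2 = 4225

4225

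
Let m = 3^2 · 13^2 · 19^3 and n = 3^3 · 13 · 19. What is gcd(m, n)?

min exponent per shared prime: 3^2 · 13 · 19 = 2223

2223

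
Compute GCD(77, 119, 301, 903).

77 = 7 · 11; 119 = 7 · 17; 301 = 7 · 43; 903 = 3 · 7 · 43
gcd takes min exponent of each prime: 7 = 7

7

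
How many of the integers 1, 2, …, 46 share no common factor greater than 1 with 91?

91 = 7·13. Inclusion–exclusion on these primes:
46 − ⌊46/7⌋ − ⌊46/13⌋ + ⌊46/91⌋ = 37

37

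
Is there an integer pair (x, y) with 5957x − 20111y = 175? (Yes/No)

Yes

gcd(5957, 20111): 20111 = 3·5957 + 2240; 5957 = 2·2240 + 1477; 2240 = 1·1477 + 763; 1477 = 1·763 + 714; 763 = 1·714 + 49; 714 = 14·49 + 28; 49 = 1·28 + 21; 28 = 1·21 + 7; 21 = 3·7 + 0 → 7
7 divides 175, so a solution exists.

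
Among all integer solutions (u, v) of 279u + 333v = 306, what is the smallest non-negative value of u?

Euclid: 333 = 1·279 + 54; 279 = 5·54 + 9; 54 = 6·9 + 0 → gcd = 9; 306 = 9·34.
Back-substitution yields 279·(6) + 333·(-5) = 9, so one solution is u = 6·34 = 204, v = -5·34 = -170.
Solutions in u differ by 333/9 = 37; the one in [0, 37) is 204 mod 37 = 19.

19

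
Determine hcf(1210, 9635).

5

1210 = 2 · 5 · 11²
9635 = 5 · 41 · 47
Common: 5 = 5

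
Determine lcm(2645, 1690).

gcd first: 2645 = 1·1690 + 955; 1690 = 1·955 + 735; 955 = 1·735 + 220; 735 = 3·220 + 75; 220 = 2·75 + 70; 75 = 1·70 + 5; 70 = 14·5 + 0 → gcd = 5
lcm = 2645·1690/gcd = 4470050/5 = 894010

894010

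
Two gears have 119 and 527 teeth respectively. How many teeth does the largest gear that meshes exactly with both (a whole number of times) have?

17

Euclid: 527 = 4·119 + 51; 119 = 2·51 + 17; 51 = 3·17 + 0. Last nonzero remainder: 17.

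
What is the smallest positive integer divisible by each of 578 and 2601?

578 = 2 · 17²; 2601 = 3² · 17²
max exponents: 2 · 3² · 17² = 5202

5202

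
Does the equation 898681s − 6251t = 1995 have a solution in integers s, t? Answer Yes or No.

Yes

gcd(898681, 6251): 898681 = 143·6251 + 4788; 6251 = 1·4788 + 1463; 4788 = 3·1463 + 399; 1463 = 3·399 + 266; 399 = 1·266 + 133; 266 = 2·133 + 0 → 133
133 divides 1995, so a solution exists.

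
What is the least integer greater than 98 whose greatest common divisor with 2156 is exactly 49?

147

gcd(k, 2156) = 49 forces 49 | k; write k = 49s. Then gcd(49s, 49·44) = 49·gcd(s, 44), so need gcd(s, 44) = 1.
49s > 98 gives s ≥ 3. The least s ≥ 3 coprime to 44 is 3, so k = 49·3 = 147.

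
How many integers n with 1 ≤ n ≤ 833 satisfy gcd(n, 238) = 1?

336

238 = 2·7·17. Inclusion–exclusion on these primes:
833 − ⌊833/2⌋ − ⌊833/7⌋ − ⌊833/17⌋ + ⌊833/14⌋ + ⌊833/34⌋ + ⌊833/119⌋ − ⌊833/238⌋ = 336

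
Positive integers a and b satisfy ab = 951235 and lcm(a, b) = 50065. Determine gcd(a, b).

19

gcd·lcm = product, so gcd = 951235/50065 = 19.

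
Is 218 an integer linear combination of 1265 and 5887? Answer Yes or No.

By Bézout, 1265s − 5887t = 218 has integer solutions iff gcd(1265, 5887) | 218.
Euclid: 5887 = 4·1265 + 827; 1265 = 1·827 + 438; 827 = 1·438 + 389; 438 = 1·389 + 49; 389 = 7·49 + 46; 49 = 1·46 + 3; 46 = 15·3 + 1; 3 = 3·1 + 0. gcd = 1; 218 mod 1 = 0. Yes.

Yes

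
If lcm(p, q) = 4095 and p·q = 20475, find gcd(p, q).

5

From gcd × lcm = pq: gcd = 20475 / 4095 = 5.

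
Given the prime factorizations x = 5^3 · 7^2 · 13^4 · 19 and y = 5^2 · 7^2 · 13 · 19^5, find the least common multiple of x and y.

max exponent per prime: 5^3 · 7^2 · 13^4 · 19^5 = 433159164176375

433159164176375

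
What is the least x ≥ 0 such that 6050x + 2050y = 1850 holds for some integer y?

Reduce mod 2050: 6050x ≡ 1850 (mod 2050). With g = gcd(6050, 2050) = 50 dividing 1850, divide through: 121x ≡ 37 (mod 41).
Since gcd(121, 41) = 1, x ≡ 37·(121)⁻¹ ≡ 2 (mod 41). Smallest non-negative: 2.

2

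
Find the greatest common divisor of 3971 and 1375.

Euclid: 3971 = 2·1375 + 1221; 1375 = 1·1221 + 154; 1221 = 7·154 + 143; 154 = 1·143 + 11; 143 = 13·11 + 0. Last nonzero remainder: 11.

11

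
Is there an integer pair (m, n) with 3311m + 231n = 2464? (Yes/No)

Yes

By Bézout, 3311m + 231n = 2464 has integer solutions iff gcd(3311, 231) | 2464.
Euclid: 3311 = 14·231 + 77; 231 = 3·77 + 0. gcd = 77; 2464 mod 77 = 0. Yes.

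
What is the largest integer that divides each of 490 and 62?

2

Euclid: 490 = 7·62 + 56; 62 = 1·56 + 6; 56 = 9·6 + 2; 6 = 3·2 + 0. Last nonzero remainder: 2.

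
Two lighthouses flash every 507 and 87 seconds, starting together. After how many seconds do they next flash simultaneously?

507 = 3 · 13²; 87 = 3 · 29
max exponents: 3 · 13² · 29 = 14703

14703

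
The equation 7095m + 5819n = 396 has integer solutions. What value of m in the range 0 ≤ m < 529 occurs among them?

gcd(7095, 5819) = 11 (Euclid: 7095 = 1·5819 + 1276; 5819 = 4·1276 + 715; 1276 = 1·715 + 561; 715 = 1·561 + 154; 561 = 3·154 + 99; 154 = 1·99 + 55; 99 = 1·55 + 44; 55 = 1·44 + 11; 44 = 4·11 + 0), and 11 | 396.
Extended Euclid: 7095·(-114) + 5819·(139) = 11. Scale by 36: m₀ = -4104.
General solution m = m₀ + 529t; reducing mod 529 gives m = 128 (and n = -156).

128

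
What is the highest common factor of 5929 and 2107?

Euclid: 5929 = 2·2107 + 1715; 2107 = 1·1715 + 392; 1715 = 4·392 + 147; 392 = 2·147 + 98; 147 = 1·98 + 49; 98 = 2·49 + 0. Last nonzero remainder: 49.

49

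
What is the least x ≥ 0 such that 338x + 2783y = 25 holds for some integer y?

Euclid: 2783 = 8·338 + 79; 338 = 4·79 + 22; 79 = 3·22 + 13; 22 = 1·13 + 9; 13 = 1·9 + 4; 9 = 2·4 + 1; 4 = 4·1 + 0 → gcd = 1; 25 = 1·25.
Back-substitution yields 338·(634) + 2783·(-77) = 1, so one solution is x = 634·25 = 15850, y = -77·25 = -1925.
Solutions in x differ by 2783/1 = 2783; the one in [0, 2783) is 15850 mod 2783 = 1935.

1935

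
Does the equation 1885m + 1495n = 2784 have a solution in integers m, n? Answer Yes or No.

By Bézout, 1885m + 1495n = 2784 has integer solutions iff gcd(1885, 1495) | 2784.
Euclid: 1885 = 1·1495 + 390; 1495 = 3·390 + 325; 390 = 1·325 + 65; 325 = 5·65 + 0. gcd = 65; 2784 mod 65 = 54. No.

No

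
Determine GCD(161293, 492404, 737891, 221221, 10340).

11

161293 = 11² · 31 · 43; 492404 = 2² · 11 · 19² · 31; 737891 = 7² · 11 · 37²; 221221 = 7 · 11 · 13² · 17; 10340 = 2² · 5 · 11 · 47
gcd takes min exponent of each prime: 11 = 11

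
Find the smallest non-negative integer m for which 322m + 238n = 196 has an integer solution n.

Euclid: 322 = 1·238 + 84; 238 = 2·84 + 70; 84 = 1·70 + 14; 70 = 5·14 + 0 → gcd = 14; 196 = 14·14.
Back-substitution yields 322·(3) + 238·(-4) = 14, so one solution is m = 3·14 = 42, n = -4·14 = -56.
Solutions in m differ by 238/14 = 17; the one in [0, 17) is 42 mod 17 = 8.

8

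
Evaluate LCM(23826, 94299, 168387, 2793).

lcm(23826, 94299) = 23826·94299/gcd = 2246767974/3 = 748922658
lcm(748922658, 168387) = 748922658·168387/gcd = 126108839612646/3 = 42036279870882
lcm(42036279870882, 2793) = 42036279870882·2793/gcd = 117407329679373426/57 = 2059777713673218

2059777713673218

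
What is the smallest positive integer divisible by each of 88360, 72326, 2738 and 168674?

368928116907786040

lcm(88360, 72326) = 88360·72326/gcd = 6390725360/2 = 3195362680
lcm(3195362680, 2738) = 3195362680·2738/gcd = 8748903017840/2 = 4374451508920
lcm(4374451508920, 168674) = 4374451508920·168674/gcd = 737856233815572080/2 = 368928116907786040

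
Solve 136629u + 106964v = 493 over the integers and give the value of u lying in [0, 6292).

5149

Reduce mod 106964: 136629u ≡ 493 (mod 106964). With g = gcd(136629, 106964) = 17 dividing 493, divide through: 8037u ≡ 29 (mod 6292).
Since gcd(8037, 6292) = 1, u ≡ 29·(8037)⁻¹ ≡ 5149 (mod 6292). Smallest non-negative: 5149.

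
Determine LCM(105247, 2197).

231227659

105247 = 17 · 41 · 151; 2197 = 13³
max exponents: 13³ · 17 · 41 · 151 = 231227659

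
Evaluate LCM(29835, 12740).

29835 = 3³ · 5 · 13 · 17; 12740 = 2² · 5 · 7² · 13
max exponents: 2² · 3³ · 5 · 7² · 13 · 17 = 5847660

5847660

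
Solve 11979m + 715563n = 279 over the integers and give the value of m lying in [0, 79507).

51133

Reduce mod 715563: 11979m ≡ 279 (mod 715563). With g = gcd(11979, 715563) = 9 dividing 279, divide through: 1331m ≡ 31 (mod 79507).
Since gcd(1331, 79507) = 1, m ≡ 31·(1331)⁻¹ ≡ 51133 (mod 79507). Smallest non-negative: 51133.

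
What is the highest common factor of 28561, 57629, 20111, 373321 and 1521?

169

gcd(28561, 57629): 57629 = 2·28561 + 507; 28561 = 56·507 + 169; 507 = 3·169 + 0 → 169
gcd(169, 20111): 20111 = 119·169 + 0 → 169
gcd(169, 373321): 373321 = 2209·169 + 0 → 169
gcd(169, 1521): 1521 = 9·169 + 0 → 169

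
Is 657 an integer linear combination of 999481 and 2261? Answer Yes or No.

By Bézout, 999481m − 2261n = 657 has integer solutions iff gcd(999481, 2261) | 657.
Euclid: 999481 = 442·2261 + 119; 2261 = 19·119 + 0. gcd = 119; 657 mod 119 = 62. No.

No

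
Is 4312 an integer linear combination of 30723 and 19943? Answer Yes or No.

By Bézout, 30723p + 19943q = 4312 has integer solutions iff gcd(30723, 19943) | 4312.
Euclid: 30723 = 1·19943 + 10780; 19943 = 1·10780 + 9163; 10780 = 1·9163 + 1617; 9163 = 5·1617 + 1078; 1617 = 1·1078 + 539; 1078 = 2·539 + 0. gcd = 539; 4312 mod 539 = 0. Yes.

Yes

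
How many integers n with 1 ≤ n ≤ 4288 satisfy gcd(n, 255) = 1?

2153

Prime factors of 255: 3, 5, 17. Count integers ≤ 4288 divisible by none of them.
By inclusion–exclusion: 4288 − ⌊4288/3⌋ − ⌊4288/5⌋ − ⌊4288/17⌋ + ⌊4288/15⌋ + ⌊4288/51⌋ + ⌊4288/85⌋ − ⌊4288/255⌋ = 2153.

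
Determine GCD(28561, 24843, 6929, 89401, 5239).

169

28561 = 13⁴; 24843 = 3 · 7² · 13²; 6929 = 13² · 41; 89401 = 13² · 23²; 5239 = 13² · 31
gcd takes min exponent of each prime: 13² = 169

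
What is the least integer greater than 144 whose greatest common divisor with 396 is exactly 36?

180

Multiples of 36 above 144: 36·5, 36·6, … . Need the cofactor coprime to 396/36 = 11.
Checking s = 5, 6, … the first with gcd(s, 11) = 1 is s = 5, giving 180.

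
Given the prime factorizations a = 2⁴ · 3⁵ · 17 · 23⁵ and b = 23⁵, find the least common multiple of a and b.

425416526928

max exponent per prime: 2⁴ · 3⁵ · 17 · 23⁵ = 425416526928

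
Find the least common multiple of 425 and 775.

13175

425 = 5² · 17; 775 = 5² · 31
max exponents: 5² · 17 · 31 = 13175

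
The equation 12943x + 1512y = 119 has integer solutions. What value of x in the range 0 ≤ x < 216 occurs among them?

209

Euclid: 12943 = 8·1512 + 847; 1512 = 1·847 + 665; 847 = 1·665 + 182; 665 = 3·182 + 119; 182 = 1·119 + 63; 119 = 1·63 + 56; 63 = 1·56 + 7; 56 = 8·7 + 0 → gcd = 7; 119 = 7·17.
Back-substitution yields 12943·(25) + 1512·(-214) = 7, so one solution is x = 25·17 = 425, y = -214·17 = -3638.
Solutions in x differ by 1512/7 = 216; the one in [0, 216) is 425 mod 216 = 209.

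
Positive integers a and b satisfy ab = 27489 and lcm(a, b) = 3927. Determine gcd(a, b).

7

gcd·lcm = product, so gcd = 27489/3927 = 7.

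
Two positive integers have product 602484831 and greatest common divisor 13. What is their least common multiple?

46344987

Since gcd(u,v)·lcm(u,v) = uv, lcm = 602484831/13 = 46344987.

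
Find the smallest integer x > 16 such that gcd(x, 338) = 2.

18

338 = 2·169. Any x with gcd(x, 338) = 2 is a multiple of 2, say 2s, with s coprime to 169.
Need s > 16/2, so s ≥ 9. First s ≥ 9 with gcd(s, 169) = 1 is s = 9. Thus x = 2·9 = 18.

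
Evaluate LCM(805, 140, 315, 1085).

898380

805 = 5 · 7 · 23; 140 = 2² · 5 · 7; 315 = 3² · 5 · 7; 1085 = 5 · 7 · 31
lcm takes max exponent of each prime: 2² · 3² · 5 · 7 · 23 · 31 = 898380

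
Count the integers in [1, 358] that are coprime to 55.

261

Prime factors of 55: 5, 11. Count integers ≤ 358 divisible by none of them.
By inclusion–exclusion: 358 − ⌊358/5⌋ − ⌊358/11⌋ + ⌊358/55⌋ = 261.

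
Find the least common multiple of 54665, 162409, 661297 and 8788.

10689217933940

54665 = 5 · 13 · 29²; 162409 = 13² · 31²; 661297 = 7 · 13³ · 43; 8788 = 2² · 13³
lcm takes max exponent of each prime: 2² · 5 · 7 · 13³ · 29² · 31² · 43 = 10689217933940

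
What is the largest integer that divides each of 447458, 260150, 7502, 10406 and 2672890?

gcd(447458, 260150): 447458 = 1·260150 + 187308; 260150 = 1·187308 + 72842; 187308 = 2·72842 + 41624; 72842 = 1·41624 + 31218; 41624 = 1·31218 + 10406; 31218 = 3·10406 + 0 → 10406
gcd(10406, 7502): 10406 = 1·7502 + 2904; 7502 = 2·2904 + 1694; 2904 = 1·1694 + 1210; 1694 = 1·1210 + 484; 1210 = 2·484 + 242; 484 = 2·242 + 0 → 242
gcd(242, 10406): 10406 = 43·242 + 0 → 242
gcd(242, 2672890): 2672890 = 11045·242 + 0 → 242

242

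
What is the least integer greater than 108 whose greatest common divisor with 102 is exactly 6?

114

Multiples of 6 above 108: 6·19, 6·20, … . Need the cofactor coprime to 102/6 = 17.
Checking s = 19, 20, … the first with gcd(s, 17) = 1 is s = 19, giving 114.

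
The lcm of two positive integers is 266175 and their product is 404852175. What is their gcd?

From gcd × lcm = mn: gcd = 404852175 / 266175 = 1521.

1521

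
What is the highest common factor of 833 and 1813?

49

833 = 7² · 17
1813 = 7² · 37
Common: 7² = 49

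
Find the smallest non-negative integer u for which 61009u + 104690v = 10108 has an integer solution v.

gcd(61009, 104690) = 361 (Euclid: 104690 = 1·61009 + 43681; 61009 = 1·43681 + 17328; 43681 = 2·17328 + 9025; 17328 = 1·9025 + 8303; 9025 = 1·8303 + 722; 8303 = 11·722 + 361; 722 = 2·361 + 0), and 361 | 10108.
Extended Euclid: 61009·(139) + 104690·(-81) = 361. Scale by 28: u₀ = 3892.
General solution u = u₀ + 290t; reducing mod 290 gives u = 122 (and v = -71).

122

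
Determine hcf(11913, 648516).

33

Euclid: 648516 = 54·11913 + 5214; 11913 = 2·5214 + 1485; 5214 = 3·1485 + 759; 1485 = 1·759 + 726; 759 = 1·726 + 33; 726 = 22·33 + 0. Last nonzero remainder: 33.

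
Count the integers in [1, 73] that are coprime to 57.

Prime factors of 57: 3, 19. Count integers ≤ 73 divisible by none of them.
By inclusion–exclusion: 73 − ⌊73/3⌋ − ⌊73/19⌋ + ⌊73/57⌋ = 47.

47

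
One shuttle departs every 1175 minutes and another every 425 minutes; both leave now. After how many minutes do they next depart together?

19975

gcd first: 1175 = 2·425 + 325; 425 = 1·325 + 100; 325 = 3·100 + 25; 100 = 4·25 + 0 → gcd = 25
lcm = 1175·425/gcd = 499375/25 = 19975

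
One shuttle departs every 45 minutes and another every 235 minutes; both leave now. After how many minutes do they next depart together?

gcd first: 235 = 5·45 + 10; 45 = 4·10 + 5; 10 = 2·5 + 0 → gcd = 5
lcm = 45·235/gcd = 10575/5 = 2115

2115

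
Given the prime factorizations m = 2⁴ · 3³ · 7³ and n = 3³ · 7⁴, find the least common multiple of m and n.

1037232

max exponent per prime: 2⁴ · 3³ · 7⁴ = 1037232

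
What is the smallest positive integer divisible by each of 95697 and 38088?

95697 = 3² · 7³ · 31; 38088 = 2³ · 3² · 23²
max exponents: 2³ · 3² · 7³ · 23² · 31 = 404989704

404989704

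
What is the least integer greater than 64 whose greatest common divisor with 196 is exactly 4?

196 = 4·49. Any a with gcd(a, 196) = 4 is a multiple of 4, say 4s, with s coprime to 49.
Need s > 64/4, so s ≥ 17. First s ≥ 17 with gcd(s, 49) = 1 is s = 17. Thus a = 4·17 = 68.

68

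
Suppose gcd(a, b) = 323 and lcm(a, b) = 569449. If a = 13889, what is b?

13243

a·b = gcd·lcm = 323·569449 = 183932027, so b = 183932027/13889 = 13243.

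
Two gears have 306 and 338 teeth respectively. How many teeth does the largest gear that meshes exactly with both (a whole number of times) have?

2

Euclid: 338 = 1·306 + 32; 306 = 9·32 + 18; 32 = 1·18 + 14; 18 = 1·14 + 4; 14 = 3·4 + 2; 4 = 2·2 + 0. Last nonzero remainder: 2.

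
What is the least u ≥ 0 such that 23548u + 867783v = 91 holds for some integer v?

Reduce mod 867783: 23548u ≡ 91 (mod 867783). With g = gcd(23548, 867783) = 7 dividing 91, divide through: 3364u ≡ 13 (mod 123969).
Since gcd(3364, 123969) = 1, u ≡ 13·(3364)⁻¹ ≡ 102853 (mod 123969). Smallest non-negative: 102853.

102853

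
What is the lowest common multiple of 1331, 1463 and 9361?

1331 = 11³; 1463 = 7 · 11 · 19; 9361 = 11 · 23 · 37
lcm takes max exponent of each prime: 7 · 11³ · 19 · 23 · 37 = 150646573

150646573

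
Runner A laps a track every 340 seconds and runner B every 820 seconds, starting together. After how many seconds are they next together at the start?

gcd first: 820 = 2·340 + 140; 340 = 2·140 + 60; 140 = 2·60 + 20; 60 = 3·20 + 0 → gcd = 20
lcm = 340·820/gcd = 278800/20 = 13940

13940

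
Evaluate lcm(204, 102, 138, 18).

14076

204 = 2² · 3 · 17; 102 = 2 · 3 · 17; 138 = 2 · 3 · 23; 18 = 2 · 3²
lcm takes max exponent of each prime: 2² · 3² · 17 · 23 = 14076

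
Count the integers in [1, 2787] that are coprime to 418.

418 = 2·11·19. Inclusion–exclusion on these primes:
2787 − ⌊2787/2⌋ − ⌊2787/11⌋ − ⌊2787/19⌋ + ⌊2787/22⌋ + ⌊2787/38⌋ + ⌊2787/209⌋ − ⌊2787/418⌋ = 1201

1201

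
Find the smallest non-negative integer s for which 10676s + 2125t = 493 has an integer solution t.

gcd(10676, 2125) = 17 (Euclid: 10676 = 5·2125 + 51; 2125 = 41·51 + 34; 51 = 1·34 + 17; 34 = 2·17 + 0), and 17 | 493.
Extended Euclid: 10676·(42) + 2125·(-211) = 17. Scale by 29: s₀ = 1218.
General solution s = s₀ + 125k; reducing mod 125 gives s = 93 (and t = -467).

93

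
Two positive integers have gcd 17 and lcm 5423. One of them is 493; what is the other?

187

p·q = gcd·lcm = 17·5423 = 92191, so q = 92191/493 = 187.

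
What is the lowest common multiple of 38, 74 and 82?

57646

lcm(38, 74) = 38·74/gcd = 2812/2 = 1406
lcm(1406, 82) = 1406·82/gcd = 115292/2 = 57646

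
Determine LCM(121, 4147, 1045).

lcm(121, 4147) = 121·4147/gcd = 501787/11 = 45617
lcm(45617, 1045) = 45617·1045/gcd = 47669765/11 = 4333615

4333615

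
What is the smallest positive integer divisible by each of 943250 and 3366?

144317250

gcd first: 943250 = 280·3366 + 770; 3366 = 4·770 + 286; 770 = 2·286 + 198; 286 = 1·198 + 88; 198 = 2·88 + 22; 88 = 4·22 + 0 → gcd = 22
lcm = 943250·3366/gcd = 3174979500/22 = 144317250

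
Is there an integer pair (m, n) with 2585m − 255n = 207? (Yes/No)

No

gcd(2585, 255): 2585 = 10·255 + 35; 255 = 7·35 + 10; 35 = 3·10 + 5; 10 = 2·5 + 0 → 5
5 does not divide 207, so a solution does not exist.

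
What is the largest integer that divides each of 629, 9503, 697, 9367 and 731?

gcd(629, 9503): 9503 = 15·629 + 68; 629 = 9·68 + 17; 68 = 4·17 + 0 → 17
gcd(17, 697): 697 = 41·17 + 0 → 17
gcd(17, 9367): 9367 = 551·17 + 0 → 17
gcd(17, 731): 731 = 43·17 + 0 → 17

17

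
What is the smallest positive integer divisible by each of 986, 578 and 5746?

2832778

986 = 2 · 17 · 29; 578 = 2 · 17²; 5746 = 2 · 13² · 17
lcm takes max exponent of each prime: 2 · 13² · 17² · 29 = 2832778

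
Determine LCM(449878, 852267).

2268734754

gcd first: 852267 = 1·449878 + 402389; 449878 = 1·402389 + 47489; 402389 = 8·47489 + 22477; 47489 = 2·22477 + 2535; 22477 = 8·2535 + 2197; 2535 = 1·2197 + 338; 2197 = 6·338 + 169; 338 = 2·169 + 0 → gcd = 169
lcm = 449878·852267/gcd = 383416173426/169 = 2268734754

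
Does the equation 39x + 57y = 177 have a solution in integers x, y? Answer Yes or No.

Yes

By Bézout, 39x + 57y = 177 has integer solutions iff gcd(39, 57) | 177.
Euclid: 57 = 1·39 + 18; 39 = 2·18 + 3; 18 = 6·3 + 0. gcd = 3; 177 mod 3 = 0. Yes.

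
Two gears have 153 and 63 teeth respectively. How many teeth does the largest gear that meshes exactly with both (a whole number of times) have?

9

153 = 3² · 17
63 = 3² · 7
Common: 3² = 9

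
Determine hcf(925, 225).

25

Euclid: 925 = 4·225 + 25; 225 = 9·25 + 0. Last nonzero remainder: 25.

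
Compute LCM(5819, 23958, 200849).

5819 = 11 · 23²; 23958 = 2 · 3² · 11³; 200849 = 11 · 19 · 31²
lcm takes max exponent of each prime: 2 · 3² · 11³ · 19 · 23² · 31² = 231410585538

231410585538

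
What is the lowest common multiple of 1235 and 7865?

149435

gcd first: 7865 = 6·1235 + 455; 1235 = 2·455 + 325; 455 = 1·325 + 130; 325 = 2·130 + 65; 130 = 2·65 + 0 → gcd = 65
lcm = 1235·7865/gcd = 9713275/65 = 149435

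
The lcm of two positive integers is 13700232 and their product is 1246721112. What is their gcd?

91

gcd·lcm = product, so gcd = 1246721112/13700232 = 91.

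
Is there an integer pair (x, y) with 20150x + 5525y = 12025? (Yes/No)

Yes

gcd(20150, 5525): 20150 = 3·5525 + 3575; 5525 = 1·3575 + 1950; 3575 = 1·1950 + 1625; 1950 = 1·1625 + 325; 1625 = 5·325 + 0 → 325
325 divides 12025, so a solution exists.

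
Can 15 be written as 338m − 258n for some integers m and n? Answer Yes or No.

By Bézout, 338m − 258n = 15 has integer solutions iff gcd(338, 258) | 15.
Euclid: 338 = 1·258 + 80; 258 = 3·80 + 18; 80 = 4·18 + 8; 18 = 2·8 + 2; 8 = 4·2 + 0. gcd = 2; 15 mod 2 = 1. No.

No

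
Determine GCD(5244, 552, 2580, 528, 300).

5244 = 2² · 3 · 19 · 23; 552 = 2³ · 3 · 23; 2580 = 2² · 3 · 5 · 43; 528 = 2⁴ · 3 · 11; 300 = 2² · 3 · 5²
gcd takes min exponent of each prime: 2² · 3 = 12

12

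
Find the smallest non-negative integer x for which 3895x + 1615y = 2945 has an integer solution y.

2

gcd(3895, 1615) = 95 (Euclid: 3895 = 2·1615 + 665; 1615 = 2·665 + 285; 665 = 2·285 + 95; 285 = 3·95 + 0), and 95 | 2945.
Extended Euclid: 3895·(5) + 1615·(-12) = 95. Scale by 31: x₀ = 155.
General solution x = x₀ + 17t; reducing mod 17 gives x = 2 (and y = -3).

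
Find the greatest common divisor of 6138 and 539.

Euclid: 6138 = 11·539 + 209; 539 = 2·209 + 121; 209 = 1·121 + 88; 121 = 1·88 + 33; 88 = 2·33 + 22; 33 = 1·22 + 11; 22 = 2·11 + 0. Last nonzero remainder: 11.

11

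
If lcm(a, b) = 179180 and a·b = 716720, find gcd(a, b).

4

From gcd × lcm = ab: gcd = 716720 / 179180 = 4.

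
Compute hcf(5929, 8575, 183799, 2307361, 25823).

5929 = 7² · 11²; 8575 = 5² · 7³; 183799 = 7² · 11² · 31; 2307361 = 7⁴ · 31²; 25823 = 7² · 17 · 31
gcd takes min exponent of each prime: 7² = 49

49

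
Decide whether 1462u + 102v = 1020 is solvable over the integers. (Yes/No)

gcd(1462, 102): 1462 = 14·102 + 34; 102 = 3·34 + 0 → 34
34 divides 1020, so a solution exists.

Yes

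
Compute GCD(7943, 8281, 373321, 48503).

169

gcd(7943, 8281): 8281 = 1·7943 + 338; 7943 = 23·338 + 169; 338 = 2·169 + 0 → 169
gcd(169, 373321): 373321 = 2209·169 + 0 → 169
gcd(169, 48503): 48503 = 287·169 + 0 → 169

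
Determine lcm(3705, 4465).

3705 = 3 · 5 · 13 · 19; 4465 = 5 · 19 · 47
max exponents: 3 · 5 · 13 · 19 · 47 = 174135

174135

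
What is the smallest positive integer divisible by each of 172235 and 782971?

144849635

172235 = 5 · 7² · 19 · 37; 782971 = 7² · 19 · 29²
max exponents: 5 · 7² · 19 · 29² · 37 = 144849635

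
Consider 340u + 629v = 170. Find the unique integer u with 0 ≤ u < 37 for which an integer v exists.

19

gcd(340, 629) = 17 (Euclid: 629 = 1·340 + 289; 340 = 1·289 + 51; 289 = 5·51 + 34; 51 = 1·34 + 17; 34 = 2·17 + 0), and 17 | 170.
Extended Euclid: 340·(13) + 629·(-7) = 17. Scale by 10: u₀ = 130.
General solution u = u₀ + 37t; reducing mod 37 gives u = 19 (and v = -10).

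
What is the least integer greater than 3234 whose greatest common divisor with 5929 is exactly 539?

Multiples of 539 above 3234: 539·7, 539·8, … . Need the cofactor coprime to 5929/539 = 11.
Checking s = 7, 8, … the first with gcd(s, 11) = 1 is s = 7, giving 3773.

3773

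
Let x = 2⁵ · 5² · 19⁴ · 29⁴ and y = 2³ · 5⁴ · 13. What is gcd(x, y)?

min exponent per shared prime: 2³ · 5² = 200

200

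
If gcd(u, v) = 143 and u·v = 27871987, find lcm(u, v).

194909

For any two positive integers, gcd × lcm equals their product. Hence lcm = 27871987 / 143 = 194909.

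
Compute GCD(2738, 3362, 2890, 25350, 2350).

2

gcd(2738, 3362): 3362 = 1·2738 + 624; 2738 = 4·624 + 242; 624 = 2·242 + 140; 242 = 1·140 + 102; 140 = 1·102 + 38; 102 = 2·38 + 26; 38 = 1·26 + 12; 26 = 2·12 + 2; 12 = 6·2 + 0 → 2
gcd(2, 2890): 2890 = 1445·2 + 0 → 2
gcd(2, 25350): 25350 = 12675·2 + 0 → 2
gcd(2, 2350): 2350 = 1175·2 + 0 → 2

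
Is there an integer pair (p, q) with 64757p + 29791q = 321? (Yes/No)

By Bézout, 64757p + 29791q = 321 has integer solutions iff gcd(64757, 29791) | 321.
Euclid: 64757 = 2·29791 + 5175; 29791 = 5·5175 + 3916; 5175 = 1·3916 + 1259; 3916 = 3·1259 + 139; 1259 = 9·139 + 8; 139 = 17·8 + 3; 8 = 2·3 + 2; 3 = 1·2 + 1; 2 = 2·1 + 0. gcd = 1; 321 mod 1 = 0. Yes.

Yes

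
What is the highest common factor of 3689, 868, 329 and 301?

gcd(3689, 868): 3689 = 4·868 + 217; 868 = 4·217 + 0 → 217
gcd(217, 329): 329 = 1·217 + 112; 217 = 1·112 + 105; 112 = 1·105 + 7; 105 = 15·7 + 0 → 7
gcd(7, 301): 301 = 43·7 + 0 → 7

7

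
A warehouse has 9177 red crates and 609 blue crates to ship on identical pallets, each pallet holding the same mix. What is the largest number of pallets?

21

9177 = 3 · 7 · 19 · 23
609 = 3 · 7 · 29
Common: 3 · 7 = 21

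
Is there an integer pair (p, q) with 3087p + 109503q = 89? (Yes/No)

gcd(3087, 109503): 109503 = 35·3087 + 1458; 3087 = 2·1458 + 171; 1458 = 8·171 + 90; 171 = 1·90 + 81; 90 = 1·81 + 9; 81 = 9·9 + 0 → 9
9 does not divide 89, so a solution does not exist.

No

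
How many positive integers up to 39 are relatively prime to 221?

34

221 = 13·17. Inclusion–exclusion on these primes:
39 − ⌊39/13⌋ − ⌊39/17⌋ + ⌊39/221⌋ = 34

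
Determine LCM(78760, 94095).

1482184440

78760 = 2³ · 5 · 11 · 179; 94095 = 3³ · 5 · 17 · 41
max exponents: 2³ · 3³ · 5 · 11 · 17 · 41 · 179 = 1482184440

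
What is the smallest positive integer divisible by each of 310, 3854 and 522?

310 = 2 · 5 · 31; 3854 = 2 · 41 · 47; 522 = 2 · 3² · 29
lcm takes max exponent of each prime: 2 · 3² · 5 · 29 · 31 · 41 · 47 = 155913570

155913570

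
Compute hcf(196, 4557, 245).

49

196 = 2² · 7²; 4557 = 3 · 7² · 31; 245 = 5 · 7²
gcd takes min exponent of each prime: 7² = 49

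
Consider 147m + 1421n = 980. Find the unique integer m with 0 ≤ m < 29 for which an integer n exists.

26

Euclid: 1421 = 9·147 + 98; 147 = 1·98 + 49; 98 = 2·49 + 0 → gcd = 49; 980 = 49·20.
Back-substitution yields 147·(10) + 1421·(-1) = 49, so one solution is m = 10·20 = 200, n = -1·20 = -20.
Solutions in m differ by 1421/49 = 29; the one in [0, 29) is 200 mod 29 = 26.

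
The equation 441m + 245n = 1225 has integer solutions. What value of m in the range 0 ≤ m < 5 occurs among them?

Reduce mod 245: 441m ≡ 1225 (mod 245). With g = gcd(441, 245) = 49 dividing 1225, divide through: 9m ≡ 25 (mod 5).
Since gcd(9, 5) = 1, m ≡ 25·(9)⁻¹ ≡ 0 (mod 5). Smallest non-negative: 0.

0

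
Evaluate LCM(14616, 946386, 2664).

lcm(14616, 946386) = 14616·946386/gcd = 13832377776/3654 = 3785544
lcm(3785544, 2664) = 3785544·2664/gcd = 10084689216/2664 = 3785544

3785544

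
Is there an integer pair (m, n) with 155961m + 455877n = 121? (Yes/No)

No

gcd(155961, 455877): 455877 = 2·155961 + 143955; 155961 = 1·143955 + 12006; 143955 = 11·12006 + 11889; 12006 = 1·11889 + 117; 11889 = 101·117 + 72; 117 = 1·72 + 45; 72 = 1·45 + 27; 45 = 1·27 + 18; 27 = 1·18 + 9; 18 = 2·9 + 0 → 9
9 does not divide 121, so a solution does not exist.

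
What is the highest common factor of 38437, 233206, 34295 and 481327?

19

gcd(38437, 233206): 233206 = 6·38437 + 2584; 38437 = 14·2584 + 2261; 2584 = 1·2261 + 323; 2261 = 7·323 + 0 → 323
gcd(323, 34295): 34295 = 106·323 + 57; 323 = 5·57 + 38; 57 = 1·38 + 19; 38 = 2·19 + 0 → 19
gcd(19, 481327): 481327 = 25333·19 + 0 → 19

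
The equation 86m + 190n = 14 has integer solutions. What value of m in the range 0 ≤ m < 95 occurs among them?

9

gcd(86, 190) = 2 (Euclid: 190 = 2·86 + 18; 86 = 4·18 + 14; 18 = 1·14 + 4; 14 = 3·4 + 2; 4 = 2·2 + 0), and 2 | 14.
Extended Euclid: 86·(42) + 190·(-19) = 2. Scale by 7: m₀ = 294.
General solution m = m₀ + 95t; reducing mod 95 gives m = 9 (and n = -4).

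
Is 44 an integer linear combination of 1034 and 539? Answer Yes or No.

Yes

gcd(1034, 539): 1034 = 1·539 + 495; 539 = 1·495 + 44; 495 = 11·44 + 11; 44 = 4·11 + 0 → 11
11 divides 44, so a solution exists.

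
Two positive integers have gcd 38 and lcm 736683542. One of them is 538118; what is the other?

52022

Using uv = gcd(u,v)·lcm(u,v) = 38·736683542 = 27993974596, we get v = 27993974596/538118 = 52022.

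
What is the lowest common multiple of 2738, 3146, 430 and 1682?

778747422310

lcm(2738, 3146) = 2738·3146/gcd = 8613748/2 = 4306874
lcm(4306874, 430) = 4306874·430/gcd = 1851955820/2 = 925977910
lcm(925977910, 1682) = 925977910·1682/gcd = 1557494844620/2 = 778747422310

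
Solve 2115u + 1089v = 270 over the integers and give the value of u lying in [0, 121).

13

gcd(2115, 1089) = 9 (Euclid: 2115 = 1·1089 + 1026; 1089 = 1·1026 + 63; 1026 = 16·63 + 18; 63 = 3·18 + 9; 18 = 2·9 + 0), and 9 | 270.
Extended Euclid: 2115·(-52) + 1089·(101) = 9. Scale by 30: u₀ = -1560.
General solution u = u₀ + 121t; reducing mod 121 gives u = 13 (and v = -25).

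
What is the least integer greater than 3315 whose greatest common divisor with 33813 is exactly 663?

4641

33813 = 663·51. Any m with gcd(m, 33813) = 663 is a multiple of 663, say 663s, with s coprime to 51.
Need s > 3315/663, so s ≥ 6. First s ≥ 6 with gcd(s, 51) = 1 is s = 7. Thus m = 663·7 = 4641.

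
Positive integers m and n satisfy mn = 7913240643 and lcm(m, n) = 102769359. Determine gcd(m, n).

77

From gcd × lcm = mn: gcd = 7913240643 / 102769359 = 77.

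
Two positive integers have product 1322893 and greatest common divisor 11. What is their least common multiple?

gcd·lcm = product, so lcm = 1322893/11 = 120263.

120263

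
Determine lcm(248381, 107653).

545693057

248381 = 7² · 37 · 137; 107653 = 7² · 13³
max exponents: 7² · 13³ · 37 · 137 = 545693057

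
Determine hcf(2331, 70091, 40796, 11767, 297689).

2331 = 3² · 7 · 37; 70091 = 7 · 17 · 19 · 31; 40796 = 2² · 7 · 31 · 47; 11767 = 7 · 41²; 297689 = 7 · 23 · 43²
gcd takes min exponent of each prime: 7 = 7

7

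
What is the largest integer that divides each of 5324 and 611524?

4

5324 = 2² · 11³
611524 = 2² · 17² · 23²
Common: 2² = 4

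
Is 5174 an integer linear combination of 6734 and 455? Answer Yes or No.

No

By Bézout, 6734u + 455v = 5174 has integer solutions iff gcd(6734, 455) | 5174.
Euclid: 6734 = 14·455 + 364; 455 = 1·364 + 91; 364 = 4·91 + 0. gcd = 91; 5174 mod 91 = 78. No.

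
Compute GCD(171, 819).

Euclid: 819 = 4·171 + 135; 171 = 1·135 + 36; 135 = 3·36 + 27; 36 = 1·27 + 9; 27 = 3·9 + 0. Last nonzero remainder: 9.

9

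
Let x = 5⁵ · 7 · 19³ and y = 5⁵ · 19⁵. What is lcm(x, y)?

54164665625

max exponent per prime: 5⁵ · 7 · 19⁵ = 54164665625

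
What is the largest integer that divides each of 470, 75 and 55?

5

470 = 2 · 5 · 47; 75 = 3 · 5²; 55 = 5 · 11
gcd takes min exponent of each prime: 5 = 5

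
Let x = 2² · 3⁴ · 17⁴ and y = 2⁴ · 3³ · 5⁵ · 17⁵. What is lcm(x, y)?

max exponent per prime: 2⁴ · 3⁴ · 5⁵ · 17⁵ = 5750420850000

5750420850000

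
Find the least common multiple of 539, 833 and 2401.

448987

lcm(539, 833) = 539·833/gcd = 448987/49 = 9163
lcm(9163, 2401) = 9163·2401/gcd = 22000363/49 = 448987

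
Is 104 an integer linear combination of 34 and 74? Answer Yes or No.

gcd(34, 74): 74 = 2·34 + 6; 34 = 5·6 + 4; 6 = 1·4 + 2; 4 = 2·2 + 0 → 2
2 divides 104, so a solution exists.

Yes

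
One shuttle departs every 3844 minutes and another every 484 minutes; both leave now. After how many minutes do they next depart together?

465124

gcd first: 3844 = 7·484 + 456; 484 = 1·456 + 28; 456 = 16·28 + 8; 28 = 3·8 + 4; 8 = 2·4 + 0 → gcd = 4
lcm = 3844·484/gcd = 1860496/4 = 465124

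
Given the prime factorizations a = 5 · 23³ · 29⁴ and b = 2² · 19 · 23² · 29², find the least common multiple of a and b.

max exponent per prime: 2² · 5 · 19 · 23³ · 29⁴ = 3270085412260

3270085412260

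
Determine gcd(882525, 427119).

21

Euclid: 882525 = 2·427119 + 28287; 427119 = 15·28287 + 2814; 28287 = 10·2814 + 147; 2814 = 19·147 + 21; 147 = 7·21 + 0. Last nonzero remainder: 21.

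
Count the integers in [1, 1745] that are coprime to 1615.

1245

1615 = 5·17·19. Inclusion–exclusion on these primes:
1745 − ⌊1745/5⌋ − ⌊1745/17⌋ − ⌊1745/19⌋ + ⌊1745/85⌋ + ⌊1745/95⌋ + ⌊1745/323⌋ − ⌊1745/1615⌋ = 1245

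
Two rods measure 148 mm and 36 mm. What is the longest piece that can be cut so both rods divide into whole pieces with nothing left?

Euclid: 148 = 4·36 + 4; 36 = 9·4 + 0. Last nonzero remainder: 4.

4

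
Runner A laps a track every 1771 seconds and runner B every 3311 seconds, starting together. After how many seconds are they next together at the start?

76153

1771 = 7 · 11 · 23; 3311 = 7 · 11 · 43
max exponents: 7 · 11 · 23 · 43 = 76153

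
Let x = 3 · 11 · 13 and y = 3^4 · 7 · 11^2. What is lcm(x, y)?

max exponent per prime: 3^4 · 7 · 11^2 · 13 = 891891

891891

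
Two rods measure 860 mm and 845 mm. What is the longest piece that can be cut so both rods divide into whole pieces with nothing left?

860 = 2² · 5 · 43
845 = 5 · 13²
Common: 5 = 5

5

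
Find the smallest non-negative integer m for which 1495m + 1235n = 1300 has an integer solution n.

Euclid: 1495 = 1·1235 + 260; 1235 = 4·260 + 195; 260 = 1·195 + 65; 195 = 3·65 + 0 → gcd = 65; 1300 = 65·20.
Back-substitution yields 1495·(5) + 1235·(-6) = 65, so one solution is m = 5·20 = 100, n = -6·20 = -120.
Solutions in m differ by 1235/65 = 19; the one in [0, 19) is 100 mod 19 = 5.

5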